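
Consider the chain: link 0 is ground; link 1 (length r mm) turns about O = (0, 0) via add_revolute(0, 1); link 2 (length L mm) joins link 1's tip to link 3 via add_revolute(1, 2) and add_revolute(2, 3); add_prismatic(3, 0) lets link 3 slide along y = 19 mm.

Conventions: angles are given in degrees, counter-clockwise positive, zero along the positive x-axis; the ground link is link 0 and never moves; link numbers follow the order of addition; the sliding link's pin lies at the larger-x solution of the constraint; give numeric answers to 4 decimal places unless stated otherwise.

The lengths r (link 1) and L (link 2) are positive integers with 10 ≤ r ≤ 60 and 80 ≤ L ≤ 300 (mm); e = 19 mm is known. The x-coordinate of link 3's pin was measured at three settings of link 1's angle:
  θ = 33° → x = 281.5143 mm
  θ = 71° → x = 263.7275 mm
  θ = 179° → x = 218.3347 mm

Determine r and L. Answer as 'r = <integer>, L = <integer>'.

constraint per measurement: (x − r cos θ)² + (r sin θ − e)² = L²
subtracting the θ₁ and θ₂ equations cancels the r² and L² terms:
r = (x₁² − x₂²) / (2[(x₁cos θ₁ + e sin θ₁) − (x₂cos θ₂ + e sin θ₂)]) = 33.9999 → r = 34
L² = (x₁ − r cos θ₁)² + (r sin θ₁ − e)² = 64008.9799 → L = 253.0000 → L = 253
check at θ₃=179°: x = 218.3347 (printed 218.3347) ✓

r = 34, L = 253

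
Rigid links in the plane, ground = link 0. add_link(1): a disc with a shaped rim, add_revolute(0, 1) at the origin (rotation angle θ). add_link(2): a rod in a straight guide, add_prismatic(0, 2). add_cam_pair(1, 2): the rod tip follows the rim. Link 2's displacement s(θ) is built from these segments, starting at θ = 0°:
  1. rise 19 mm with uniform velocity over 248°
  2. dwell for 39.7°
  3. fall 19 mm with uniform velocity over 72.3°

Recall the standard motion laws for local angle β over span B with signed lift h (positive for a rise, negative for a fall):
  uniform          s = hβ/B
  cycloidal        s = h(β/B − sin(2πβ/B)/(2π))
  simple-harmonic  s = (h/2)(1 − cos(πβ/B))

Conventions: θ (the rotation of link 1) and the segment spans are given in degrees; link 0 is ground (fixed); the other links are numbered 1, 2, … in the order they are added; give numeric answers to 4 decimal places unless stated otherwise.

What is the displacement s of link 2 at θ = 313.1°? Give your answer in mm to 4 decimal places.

segment 1 (0° to 248°, uniform, h = 19) is passed completely: s = 0.0000 + (19) = 19.0000
segment 2 (248° to 287.7°, dwell): s unchanged at 19.0000
θ = 313.1° falls in segment 3 (287.7° to 360°, uniform, h = -19): β = 313.1 − 287.7 = 25.4°, B = 72.3°; Δs = -19·25.4/72.3 = -6.6750; s = 19.0000 − 6.6750 = 12.3250

12.3250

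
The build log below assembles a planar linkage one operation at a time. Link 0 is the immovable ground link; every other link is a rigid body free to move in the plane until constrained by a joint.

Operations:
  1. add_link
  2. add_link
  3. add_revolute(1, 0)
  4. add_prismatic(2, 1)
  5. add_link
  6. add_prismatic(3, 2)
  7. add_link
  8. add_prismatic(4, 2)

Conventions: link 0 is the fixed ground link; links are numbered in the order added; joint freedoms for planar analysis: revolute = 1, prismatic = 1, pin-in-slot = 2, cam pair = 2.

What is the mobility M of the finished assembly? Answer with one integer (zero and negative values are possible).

L=1 J1=0 J2=0
add link → L=2 J1=0 J2=0
add link → L=3 J1=0 J2=0
R@1,0 dof=1 J1 → L=3 J1=1 J2=0
P@2,1 dof=1 J1 → L=3 J1=2 J2=0
add link → L=4 J1=2 J2=0
P@3,2 dof=1 J1 → L=4 J1=3 J2=0
add link → L=5 J1=3 J2=0
P@4,2 dof=1 J1 → L=5 J1=4 J2=0
M=3(L−1)−2J1−J2=3·4−2·4−0=4

M = 4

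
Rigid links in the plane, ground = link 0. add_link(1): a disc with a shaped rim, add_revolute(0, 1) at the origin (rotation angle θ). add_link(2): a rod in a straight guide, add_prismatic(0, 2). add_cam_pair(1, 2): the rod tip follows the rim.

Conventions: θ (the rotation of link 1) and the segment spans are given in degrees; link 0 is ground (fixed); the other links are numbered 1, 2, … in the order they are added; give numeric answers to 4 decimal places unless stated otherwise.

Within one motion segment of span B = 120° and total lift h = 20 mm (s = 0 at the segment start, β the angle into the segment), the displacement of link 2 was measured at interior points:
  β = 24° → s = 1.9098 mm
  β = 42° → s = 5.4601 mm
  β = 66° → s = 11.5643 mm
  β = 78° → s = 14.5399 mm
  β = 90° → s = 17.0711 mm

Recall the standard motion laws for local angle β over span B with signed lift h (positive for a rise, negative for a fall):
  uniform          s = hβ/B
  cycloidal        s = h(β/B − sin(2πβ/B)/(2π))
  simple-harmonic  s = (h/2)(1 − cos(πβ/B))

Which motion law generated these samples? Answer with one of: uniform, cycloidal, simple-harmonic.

candidates at β/B = r: uniform s = h·r (linear in β); cycloidal s = h·(r − sin(2πr)/(2π)); simple-harmonic s = (h/2)(1 − cos(πr))
β=24°: printed 1.9098 | uniform 4.0000, cycloidal 0.9727, simple-harmonic 1.9098
β=42°: printed 5.4601 | uniform 7.0000, cycloidal 4.4248, simple-harmonic 5.4601
β=66°: printed 11.5643 | uniform 11.0000, cycloidal 11.9836, simple-harmonic 11.5643
β=78°: printed 14.5399 | uniform 13.0000, cycloidal 15.5752, simple-harmonic 14.5399
β=90°: printed 17.0711 | uniform 15.0000, cycloidal 18.1831, simple-harmonic 17.0711
only one law matches every sample → simple-harmonic

simple-harmonic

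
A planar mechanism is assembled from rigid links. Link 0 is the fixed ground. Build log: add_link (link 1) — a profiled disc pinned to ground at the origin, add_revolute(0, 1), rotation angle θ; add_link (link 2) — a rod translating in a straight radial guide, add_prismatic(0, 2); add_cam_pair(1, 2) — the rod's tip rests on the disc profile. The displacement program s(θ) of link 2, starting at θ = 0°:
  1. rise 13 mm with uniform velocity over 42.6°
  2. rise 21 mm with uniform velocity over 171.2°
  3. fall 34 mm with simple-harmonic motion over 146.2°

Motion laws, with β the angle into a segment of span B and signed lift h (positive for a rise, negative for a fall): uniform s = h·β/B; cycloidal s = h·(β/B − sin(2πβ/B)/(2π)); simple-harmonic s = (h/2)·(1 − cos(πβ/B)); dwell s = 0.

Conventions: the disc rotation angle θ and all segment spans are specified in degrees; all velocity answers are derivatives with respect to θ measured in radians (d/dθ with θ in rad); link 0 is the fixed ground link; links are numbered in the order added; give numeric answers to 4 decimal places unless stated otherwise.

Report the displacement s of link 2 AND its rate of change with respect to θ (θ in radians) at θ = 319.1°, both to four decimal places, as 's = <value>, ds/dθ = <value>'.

seg 1 [0°–42.6°] uniform, h=13: full span → s += 13 → s = 13.0000
seg 2 [42.6°–213.8°] uniform, h=21: full span → s += 21 → s = 34.0000
seg 3 [213.8°–360°] simple-harmonic, h=-34: θ=319.1° here. β=105.3, B=146.2. -34/2·(1 − cos(π·0.7202)) = -27.8463 → s = 6.1537
velocity in seg [213.8°–360°] (simple-harmonic), θ in radians: β = 105.3° = 1.8378 rad, B = 146.2° = 2.5517 rad; ds/dθ = (πh/(2B)) sin(πβ/B) = (π·(-34)/(2·2.5517)) sin(π·0.7202) = -16.116696 mm/rad

s = 6.1537, ds/dθ = -16.1167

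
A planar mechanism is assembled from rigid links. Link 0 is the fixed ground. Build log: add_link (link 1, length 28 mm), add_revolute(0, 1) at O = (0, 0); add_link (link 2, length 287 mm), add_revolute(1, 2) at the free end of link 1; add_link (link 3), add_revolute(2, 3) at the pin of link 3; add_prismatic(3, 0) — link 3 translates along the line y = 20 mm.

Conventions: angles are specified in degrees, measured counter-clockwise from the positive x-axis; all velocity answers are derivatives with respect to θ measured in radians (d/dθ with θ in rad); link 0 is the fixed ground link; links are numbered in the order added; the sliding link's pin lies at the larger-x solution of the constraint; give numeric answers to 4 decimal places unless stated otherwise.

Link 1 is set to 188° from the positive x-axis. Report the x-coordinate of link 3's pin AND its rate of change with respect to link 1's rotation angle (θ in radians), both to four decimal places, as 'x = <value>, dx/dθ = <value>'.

geometry: r = 28 mm, L = 287 mm, e = 20 mm
crank pin P = (r cos θ, r sin θ) = (-27.727506, -3.896847)
h = r sin θ − e = -3.896847 − 20 = -23.896847
x = r cos θ + √(L² − h²) = -27.727506 + 286.003393 = 258.275887
dx/dθ = −r sin θ − h·r cos θ/√(L² − h²) (θ in radians; h = -23.896847) = 1.580091

x = 258.2759, dx/dθ = 1.5801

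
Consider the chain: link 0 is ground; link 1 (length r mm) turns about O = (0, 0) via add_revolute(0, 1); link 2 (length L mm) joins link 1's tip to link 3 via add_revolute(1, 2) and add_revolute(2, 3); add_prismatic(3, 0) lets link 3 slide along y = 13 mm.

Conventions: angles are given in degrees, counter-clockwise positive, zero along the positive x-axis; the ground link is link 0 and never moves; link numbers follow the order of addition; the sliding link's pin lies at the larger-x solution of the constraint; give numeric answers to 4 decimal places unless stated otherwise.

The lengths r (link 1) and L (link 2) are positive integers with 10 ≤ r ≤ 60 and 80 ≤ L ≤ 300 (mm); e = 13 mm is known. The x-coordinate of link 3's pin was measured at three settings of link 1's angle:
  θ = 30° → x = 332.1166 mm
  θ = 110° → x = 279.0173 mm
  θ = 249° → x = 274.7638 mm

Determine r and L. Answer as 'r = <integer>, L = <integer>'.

constraint per measurement: (x − r cos θ)² + (r sin θ − e)² = L²
subtracting the θ₁ and θ₂ equations cancels the r² and L² terms:
r = (x₁² − x₂²) / (2[(x₁cos θ₁ + e sin θ₁) − (x₂cos θ₂ + e sin θ₂)]) = 43.0000 → r = 43
L² = (x₁ − r cos θ₁)² + (r sin θ₁ − e)² = 87024.9945 → L = 295.0000 → L = 295
check at θ₃=249°: x = 274.7638 (printed 274.7638) ✓

r = 43, L = 295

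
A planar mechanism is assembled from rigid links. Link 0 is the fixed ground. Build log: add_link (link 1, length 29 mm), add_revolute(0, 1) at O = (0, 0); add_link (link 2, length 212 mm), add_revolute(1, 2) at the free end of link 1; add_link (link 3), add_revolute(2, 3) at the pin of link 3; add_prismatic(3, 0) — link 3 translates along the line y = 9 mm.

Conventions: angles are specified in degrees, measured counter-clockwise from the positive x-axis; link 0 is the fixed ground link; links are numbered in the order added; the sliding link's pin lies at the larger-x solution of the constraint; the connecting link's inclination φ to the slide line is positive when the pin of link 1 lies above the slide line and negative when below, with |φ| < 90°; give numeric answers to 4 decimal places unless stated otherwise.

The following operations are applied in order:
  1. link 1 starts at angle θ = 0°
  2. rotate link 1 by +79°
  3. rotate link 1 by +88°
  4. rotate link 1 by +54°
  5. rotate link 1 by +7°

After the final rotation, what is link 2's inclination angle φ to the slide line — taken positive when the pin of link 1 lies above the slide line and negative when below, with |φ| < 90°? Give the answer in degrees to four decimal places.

geometry: r = 29 mm, L = 212 mm, e = 9 mm; θ starts at 0°
rotate link 1 by +79°: θ ← 0° +79° = 79°
rotate link 1 by +88°: θ ← 79° +88° = 167°
rotate link 1 by +54°: θ ← 167° +54° = 221°
rotate link 1 by +7°: θ ← 221° +7° = 228°
h = r sin θ − e = -21.551200 − 9 = -30.551200
sin φ = h / L = -30.551200 / 212 = -0.14410943
φ = arcsin(-0.14410943) = -8.285712°

-8.2857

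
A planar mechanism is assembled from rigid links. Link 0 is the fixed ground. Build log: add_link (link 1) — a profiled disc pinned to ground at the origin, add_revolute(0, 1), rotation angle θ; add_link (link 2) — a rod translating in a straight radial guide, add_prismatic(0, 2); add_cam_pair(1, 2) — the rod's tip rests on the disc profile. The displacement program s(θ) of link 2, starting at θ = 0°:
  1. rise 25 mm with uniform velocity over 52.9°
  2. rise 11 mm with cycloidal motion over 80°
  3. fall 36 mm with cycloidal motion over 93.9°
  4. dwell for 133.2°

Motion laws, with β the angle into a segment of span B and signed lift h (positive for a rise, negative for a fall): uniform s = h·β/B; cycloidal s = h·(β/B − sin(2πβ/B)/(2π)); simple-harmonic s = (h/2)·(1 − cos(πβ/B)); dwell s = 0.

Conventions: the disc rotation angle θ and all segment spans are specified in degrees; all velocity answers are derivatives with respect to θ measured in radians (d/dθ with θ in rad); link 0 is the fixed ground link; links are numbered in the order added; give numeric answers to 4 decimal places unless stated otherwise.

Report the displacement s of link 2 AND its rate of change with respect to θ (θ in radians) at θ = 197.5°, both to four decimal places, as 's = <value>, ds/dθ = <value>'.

seg 1 [0°–52.9°] uniform, h=25: full span → s += 25 → s = 25.0000
seg 2 [52.9°–132.9°] cycloidal, h=11: full span → s += 11 → s = 36.0000
seg 3 [132.9°–226.8°] cycloidal, h=-36: θ=197.5° here. β=64.6, B=93.9. -36·(0.6880 − sin(2π·0.6880)/(2π)) = -30.0666 → s = 5.9334
velocity in seg [132.9°–226.8°] (cycloidal), θ in radians: β = 64.6° = 1.1275 rad, B = 93.9° = 1.6389 rad; ds/dθ = (h/B)(1 − cos(2πβ/B)) = ((-36)/1.6389)(1 − cos(2π·0.6880)) = -30.313176 mm/rad

s = 5.9334, ds/dθ = -30.3132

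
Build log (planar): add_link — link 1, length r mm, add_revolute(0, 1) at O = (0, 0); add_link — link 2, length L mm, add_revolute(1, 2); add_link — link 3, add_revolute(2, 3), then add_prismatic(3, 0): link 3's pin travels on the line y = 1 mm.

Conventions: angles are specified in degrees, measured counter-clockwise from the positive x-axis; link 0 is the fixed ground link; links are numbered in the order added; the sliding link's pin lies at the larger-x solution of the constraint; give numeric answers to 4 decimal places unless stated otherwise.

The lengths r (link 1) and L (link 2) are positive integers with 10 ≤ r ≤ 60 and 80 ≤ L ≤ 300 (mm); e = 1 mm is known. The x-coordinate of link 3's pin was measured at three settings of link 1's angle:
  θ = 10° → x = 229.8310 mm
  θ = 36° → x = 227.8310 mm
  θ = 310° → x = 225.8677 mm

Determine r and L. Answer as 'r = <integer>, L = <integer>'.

constraint per measurement: (x − r cos θ)² + (r sin θ − e)² = L²
subtracting the θ₁ and θ₂ equations cancels the r² and L² terms:
r = (x₁² − x₂²) / (2[(x₁cos θ₁ + e sin θ₁) − (x₂cos θ₂ + e sin θ₂)]) = 10.9999 → r = 11
L² = (x₁ − r cos θ₁)² + (r sin θ₁ − e)² = 47961.0026 → L = 219.0000 → L = 219
check at θ₃=310°: x = 225.8677 (printed 225.8677) ✓

r = 11, L = 219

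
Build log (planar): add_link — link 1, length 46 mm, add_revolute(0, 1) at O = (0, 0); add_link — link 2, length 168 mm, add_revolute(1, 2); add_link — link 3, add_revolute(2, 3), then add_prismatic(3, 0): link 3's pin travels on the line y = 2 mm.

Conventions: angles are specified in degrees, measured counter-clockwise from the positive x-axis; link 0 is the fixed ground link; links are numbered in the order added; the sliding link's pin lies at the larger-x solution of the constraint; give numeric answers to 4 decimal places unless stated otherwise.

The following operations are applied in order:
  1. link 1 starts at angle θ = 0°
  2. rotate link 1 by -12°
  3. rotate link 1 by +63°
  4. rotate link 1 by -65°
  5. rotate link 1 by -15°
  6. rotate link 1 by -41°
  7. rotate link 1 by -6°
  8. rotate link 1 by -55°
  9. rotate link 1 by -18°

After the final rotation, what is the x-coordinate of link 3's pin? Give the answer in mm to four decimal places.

geometry: r = 46 mm, L = 168 mm, e = 2 mm; θ starts at 0°
rotate link 1 by -12°: θ ← 0° -12° = -12°
rotate link 1 by +63°: θ ← -12° +63° = 51°
rotate link 1 by -65°: θ ← 51° -65° = -14°
rotate link 1 by -15°: θ ← -14° -15° = -29°
rotate link 1 by -41°: θ ← -29° -41° = -70°
rotate link 1 by -6°: θ ← -70° -6° = -76°
rotate link 1 by -55°: θ ← -76° -55° = -131°
rotate link 1 by -18°: θ ← -131° -18° = -149°
crank pin P = (r cos θ, r sin θ) = (-39.429696, -23.691751)
h = r sin θ − e = -23.691751 − 2 = -25.691751
x = r cos θ + √(L² − h²) = -39.429696 + 166.023896 = 126.594200

126.5942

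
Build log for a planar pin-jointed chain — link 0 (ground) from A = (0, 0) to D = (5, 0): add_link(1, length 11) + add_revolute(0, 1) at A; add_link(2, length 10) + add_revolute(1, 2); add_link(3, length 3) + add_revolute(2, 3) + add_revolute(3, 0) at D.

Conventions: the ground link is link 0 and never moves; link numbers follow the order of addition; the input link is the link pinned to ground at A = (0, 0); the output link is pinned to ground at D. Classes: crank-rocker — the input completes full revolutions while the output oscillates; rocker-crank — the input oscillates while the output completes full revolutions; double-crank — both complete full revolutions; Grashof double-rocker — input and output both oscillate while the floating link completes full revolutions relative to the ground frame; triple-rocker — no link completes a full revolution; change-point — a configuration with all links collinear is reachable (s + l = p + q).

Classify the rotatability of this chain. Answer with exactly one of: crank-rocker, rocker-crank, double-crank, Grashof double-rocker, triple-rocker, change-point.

lengths: ground=5, input=11, coupler=10, output=3
sorted: s=3 (shortest), l=11 (longest), p+q=15
s + l = 14 vs p + q = 15
s + l < p + q (Grashof) with shortest = output link → rocker-crank

rocker-crank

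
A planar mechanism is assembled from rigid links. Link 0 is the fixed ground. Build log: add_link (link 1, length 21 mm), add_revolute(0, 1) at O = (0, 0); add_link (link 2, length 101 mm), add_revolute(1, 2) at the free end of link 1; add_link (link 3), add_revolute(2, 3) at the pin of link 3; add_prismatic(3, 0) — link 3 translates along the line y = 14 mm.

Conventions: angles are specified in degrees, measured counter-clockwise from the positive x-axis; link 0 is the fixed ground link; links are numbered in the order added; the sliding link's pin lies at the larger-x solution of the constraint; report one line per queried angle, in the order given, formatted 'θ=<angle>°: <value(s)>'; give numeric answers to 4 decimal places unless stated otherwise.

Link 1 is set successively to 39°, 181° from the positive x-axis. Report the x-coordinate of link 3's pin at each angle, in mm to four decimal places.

geometry: r = 21 mm, L = 101 mm, e = 14 mm
θ=39°: crank pin P = (r cos θ, r sin θ) = (16.320065, 13.215728)
θ=39°: h = r sin θ − e = 13.215728 − 14 = -0.784272
θ=39°: x = r cos θ + √(L² − h²) = 16.320065 + 100.996955 = 117.317020
θ=181°: crank pin P = (r cos θ, r sin θ) = (-20.996802, -0.366501)
θ=181°: h = r sin θ − e = -0.366501 − 14 = -14.366501
θ=181°: x = r cos θ + √(L² − h²) = -20.996802 + 99.973015 = 78.976213

θ=39°: 117.3170
θ=181°: 78.9762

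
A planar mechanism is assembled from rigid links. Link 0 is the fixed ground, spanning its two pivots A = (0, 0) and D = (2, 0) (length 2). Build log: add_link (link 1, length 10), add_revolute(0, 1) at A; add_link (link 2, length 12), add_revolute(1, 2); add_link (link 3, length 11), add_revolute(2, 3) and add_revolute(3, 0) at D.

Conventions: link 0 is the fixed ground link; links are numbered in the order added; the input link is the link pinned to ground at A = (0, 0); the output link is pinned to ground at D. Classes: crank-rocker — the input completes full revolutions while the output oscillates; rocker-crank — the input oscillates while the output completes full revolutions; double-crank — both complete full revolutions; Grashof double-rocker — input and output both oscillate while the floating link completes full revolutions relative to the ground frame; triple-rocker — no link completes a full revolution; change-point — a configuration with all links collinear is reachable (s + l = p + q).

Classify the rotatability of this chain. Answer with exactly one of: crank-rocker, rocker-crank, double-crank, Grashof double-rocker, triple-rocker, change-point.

lengths: ground=2, input=10, coupler=12, output=11
sorted: s=2 (shortest), l=12 (longest), p+q=21
s + l = 14 vs p + q = 21
s + l < p + q (Grashof) with shortest = ground link → double-crank

double-crank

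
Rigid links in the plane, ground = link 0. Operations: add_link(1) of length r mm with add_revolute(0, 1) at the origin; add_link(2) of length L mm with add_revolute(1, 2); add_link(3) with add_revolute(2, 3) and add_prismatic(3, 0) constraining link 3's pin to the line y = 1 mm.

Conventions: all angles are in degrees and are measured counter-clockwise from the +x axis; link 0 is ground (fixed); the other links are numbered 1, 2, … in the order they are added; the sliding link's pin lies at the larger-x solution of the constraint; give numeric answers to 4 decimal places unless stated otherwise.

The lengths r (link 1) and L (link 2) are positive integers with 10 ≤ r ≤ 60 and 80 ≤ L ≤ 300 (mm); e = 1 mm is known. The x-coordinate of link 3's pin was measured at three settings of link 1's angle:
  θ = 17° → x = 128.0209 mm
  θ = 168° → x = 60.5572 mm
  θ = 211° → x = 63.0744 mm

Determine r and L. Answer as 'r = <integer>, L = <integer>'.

constraint per measurement: (x − r cos θ)² + (r sin θ − e)² = L²
subtracting the θ₁ and θ₂ equations cancels the r² and L² terms:
r = (x₁² − x₂²) / (2[(x₁cos θ₁ + e sin θ₁) − (x₂cos θ₂ + e sin θ₂)]) = 35.0000 → r = 35
L² = (x₁ − r cos θ₁)² + (r sin θ₁ − e)² = 9024.9951 → L = 95.0000 → L = 95
check at θ₃=211°: x = 63.0744 (printed 63.0744) ✓

r = 35, L = 95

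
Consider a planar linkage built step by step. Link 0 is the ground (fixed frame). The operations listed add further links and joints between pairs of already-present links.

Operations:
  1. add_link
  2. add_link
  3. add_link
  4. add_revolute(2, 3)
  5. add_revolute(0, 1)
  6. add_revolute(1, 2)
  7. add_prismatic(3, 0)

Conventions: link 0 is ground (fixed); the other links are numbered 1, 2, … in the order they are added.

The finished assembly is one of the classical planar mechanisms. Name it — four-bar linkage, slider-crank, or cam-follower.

links: 4 (incl. ground); joints: 3 revolute, 1 prismatic, 0 higher (cam) pair, forming one closed loop
4 links, 3 revolutes + 1 prismatic in one loop → slider-crank

slider-crank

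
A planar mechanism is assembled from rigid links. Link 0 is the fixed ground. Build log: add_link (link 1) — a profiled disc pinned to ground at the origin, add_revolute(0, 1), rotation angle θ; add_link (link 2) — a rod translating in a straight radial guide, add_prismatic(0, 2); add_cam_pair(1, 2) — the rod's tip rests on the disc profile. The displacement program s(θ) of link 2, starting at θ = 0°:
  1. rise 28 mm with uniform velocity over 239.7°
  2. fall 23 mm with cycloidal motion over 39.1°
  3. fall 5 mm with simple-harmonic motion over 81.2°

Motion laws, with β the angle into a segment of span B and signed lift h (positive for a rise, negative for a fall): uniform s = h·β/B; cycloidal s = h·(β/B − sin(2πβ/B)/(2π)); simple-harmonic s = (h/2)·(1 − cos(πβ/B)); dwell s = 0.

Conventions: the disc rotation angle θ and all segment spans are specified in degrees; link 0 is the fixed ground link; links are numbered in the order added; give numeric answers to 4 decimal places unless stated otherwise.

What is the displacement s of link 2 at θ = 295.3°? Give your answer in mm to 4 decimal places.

seg 1 [0°–239.7°] uniform, h=28: full span → s += 28 → s = 28.0000
seg 2 [239.7°–278.8°] cycloidal, h=-23: full span → s += -23 → s = 5.0000
seg 3 [278.8°–360°] simple-harmonic, h=-5: θ=295.3° here. β=16.5, B=81.2. -5/2·(1 − cos(π·0.2032)) = -0.4923 → s = 4.5077

4.5077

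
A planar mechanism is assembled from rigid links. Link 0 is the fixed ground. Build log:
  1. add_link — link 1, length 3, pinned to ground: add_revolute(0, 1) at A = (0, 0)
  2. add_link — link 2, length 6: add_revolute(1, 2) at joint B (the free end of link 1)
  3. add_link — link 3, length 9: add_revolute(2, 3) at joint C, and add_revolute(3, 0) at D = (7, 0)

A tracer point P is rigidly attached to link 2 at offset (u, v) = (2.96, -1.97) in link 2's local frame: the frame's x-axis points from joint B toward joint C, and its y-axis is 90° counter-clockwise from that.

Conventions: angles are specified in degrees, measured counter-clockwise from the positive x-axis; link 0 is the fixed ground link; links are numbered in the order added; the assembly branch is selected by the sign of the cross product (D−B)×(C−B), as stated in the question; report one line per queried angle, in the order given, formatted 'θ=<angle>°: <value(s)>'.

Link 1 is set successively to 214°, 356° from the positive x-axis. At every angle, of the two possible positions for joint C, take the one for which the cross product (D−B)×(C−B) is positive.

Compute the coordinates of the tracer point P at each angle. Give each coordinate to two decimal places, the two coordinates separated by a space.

A=(0,0), D=(7.00,0)
θ=214°: B = A + 3.00·(cos214°, sin214°) = (-2.4871, -1.6776)
θ=214°: |BD| = 9.6343
θ=214°: circle(B,6.00) ∩ circle(D,9.00): a=2.4817, h=5.4627
θ=214°:   candidates: C₊=(-0.9945,4.1338) cross=52.629; C₋=(0.9079,-6.6247) cross=-52.629
θ=214°:   branch + wants cross > 0 → take C=(-0.9945,4.1338) (cross=52.629)
θ=214°: ex = (C−B)/|BC| = (0.2488,0.9686); ey = (-0.9686,0.2488)
θ=214°: P = B + 2.96·ex + -1.97·ey = (0.1573,0.6993)
θ=356°: B = A + 3.00·(cos356°, sin356°) = (2.9927, -0.2093)
θ=356°: |BD| = 4.0128
θ=356°: circle(B,6.00) ∩ circle(D,9.00): a=-3.6007, h=4.7995
θ=356°:   candidates: C₊=(-0.8534,4.3959) cross=19.259; C₋=(-0.3528,-5.1900) cross=-19.259
θ=356°:   branch + wants cross > 0 → take C=(-0.8534,4.3959) (cross=19.259)
θ=356°: ex = (C−B)/|BC| = (-0.6410,0.7675); ey = (-0.7675,-0.6410)
θ=356°: P = B + 2.96·ex + -1.97·ey = (2.6073,3.3254)

θ=214°: 0.16 0.70
θ=356°: 2.61 3.33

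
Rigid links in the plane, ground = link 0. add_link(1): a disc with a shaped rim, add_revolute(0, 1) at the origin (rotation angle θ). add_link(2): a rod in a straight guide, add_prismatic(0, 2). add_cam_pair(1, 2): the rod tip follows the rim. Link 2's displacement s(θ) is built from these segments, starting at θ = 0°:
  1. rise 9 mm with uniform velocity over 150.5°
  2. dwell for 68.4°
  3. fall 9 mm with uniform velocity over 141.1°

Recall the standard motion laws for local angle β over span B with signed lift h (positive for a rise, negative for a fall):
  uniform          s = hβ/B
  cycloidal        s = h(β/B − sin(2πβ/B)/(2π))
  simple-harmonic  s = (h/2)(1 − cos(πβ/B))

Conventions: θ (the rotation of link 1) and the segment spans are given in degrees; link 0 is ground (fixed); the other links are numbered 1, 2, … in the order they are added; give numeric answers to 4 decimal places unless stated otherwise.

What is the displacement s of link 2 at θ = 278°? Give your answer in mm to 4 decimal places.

segment 1 (0° to 150.5°, uniform, h = 9) is passed completely: s = 0.0000 + (9) = 9.0000
segment 2 (150.5° to 218.9°, dwell): s unchanged at 9.0000
θ = 278° falls in segment 3 (218.9° to 360°, uniform, h = -9): β = 278 − 218.9 = 59.1°, B = 141.1°; Δs = -9·59.1/141.1 = -3.7697; s = 9.0000 − 3.7697 = 5.2303

5.2303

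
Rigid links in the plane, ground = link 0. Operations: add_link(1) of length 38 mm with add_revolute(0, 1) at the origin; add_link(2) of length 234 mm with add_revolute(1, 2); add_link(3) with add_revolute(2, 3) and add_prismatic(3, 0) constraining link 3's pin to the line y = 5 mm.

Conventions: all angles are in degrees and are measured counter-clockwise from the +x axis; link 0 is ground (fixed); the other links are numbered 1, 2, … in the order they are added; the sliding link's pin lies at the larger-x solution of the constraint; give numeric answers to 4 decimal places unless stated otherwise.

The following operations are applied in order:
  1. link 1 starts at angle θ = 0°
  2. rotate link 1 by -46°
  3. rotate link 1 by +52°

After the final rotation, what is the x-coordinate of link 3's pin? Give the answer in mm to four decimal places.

geometry: r = 38 mm, L = 234 mm, e = 5 mm; θ starts at 0°
rotate link 1 by -46°: θ ← 0° -46° = -46°
rotate link 1 by +52°: θ ← -46° +52° = 6°
crank pin P = (r cos θ, r sin θ) = (37.791832, 3.972082)
h = r sin θ − e = 3.972082 − 5 = -1.027918
x = r cos θ + √(L² − h²) = 37.791832 + 233.997742 = 271.789574

271.7896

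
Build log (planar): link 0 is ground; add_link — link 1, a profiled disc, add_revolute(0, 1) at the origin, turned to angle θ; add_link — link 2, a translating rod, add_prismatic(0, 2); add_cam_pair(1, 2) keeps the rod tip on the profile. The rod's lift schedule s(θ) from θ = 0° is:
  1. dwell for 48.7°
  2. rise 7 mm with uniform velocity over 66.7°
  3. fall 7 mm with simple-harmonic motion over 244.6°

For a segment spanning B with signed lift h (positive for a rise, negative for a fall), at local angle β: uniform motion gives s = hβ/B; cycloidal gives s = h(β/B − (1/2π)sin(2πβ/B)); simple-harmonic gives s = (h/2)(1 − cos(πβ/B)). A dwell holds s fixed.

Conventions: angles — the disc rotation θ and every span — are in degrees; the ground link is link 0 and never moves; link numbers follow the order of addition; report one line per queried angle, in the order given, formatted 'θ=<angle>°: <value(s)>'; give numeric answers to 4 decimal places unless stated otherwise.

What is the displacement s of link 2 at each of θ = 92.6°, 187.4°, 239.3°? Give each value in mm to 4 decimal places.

seg 1 [0°–48.7°] dwell: s stays 0.0000
seg 2 [48.7°–115.4°] uniform, h=7: θ=92.6° here. β=43.9, B=66.7. 7·43.9/66.7 = 4.6072 → s = 4.6072
seg 2 [48.7°–115.4°] uniform, h=7: full span → s += 7 → s = 7.0000
seg 3 [115.4°–360°] simple-harmonic, h=-7: θ=187.4° here. β=72, B=244.6. -7/2·(1 − cos(π·0.2944)) = -1.3929 → s = 5.6071
seg 3 [115.4°–360°] simple-harmonic, h=-7: θ=239.3° here. β=123.9, B=244.6. -7/2·(1 − cos(π·0.5065)) = -3.5719 → s = 3.4281

θ=92.6°: 4.6072
θ=187.4°: 5.6071
θ=239.3°: 3.4281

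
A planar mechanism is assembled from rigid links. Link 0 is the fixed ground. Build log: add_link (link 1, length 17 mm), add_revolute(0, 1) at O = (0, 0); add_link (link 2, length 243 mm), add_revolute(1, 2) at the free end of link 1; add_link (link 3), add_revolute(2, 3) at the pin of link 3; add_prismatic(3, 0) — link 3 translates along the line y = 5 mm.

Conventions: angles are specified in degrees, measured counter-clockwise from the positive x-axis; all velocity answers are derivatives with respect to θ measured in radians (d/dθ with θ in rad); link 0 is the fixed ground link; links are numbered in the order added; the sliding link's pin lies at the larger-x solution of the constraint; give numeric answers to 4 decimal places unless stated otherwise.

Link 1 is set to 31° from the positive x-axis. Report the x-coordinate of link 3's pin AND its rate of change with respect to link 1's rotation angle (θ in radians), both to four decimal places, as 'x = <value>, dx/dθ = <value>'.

geometry: r = 17 mm, L = 243 mm, e = 5 mm
crank pin P = (r cos θ, r sin θ) = (14.571844, 8.755647)
h = r sin θ − e = 8.755647 − 5 = 3.755647
x = r cos θ + √(L² − h²) = 14.571844 + 242.970976 = 257.542820
dx/dθ = −r sin θ − h·r cos θ/√(L² − h²) (θ in radians; h = 3.755647) = -8.980887

x = 257.5428, dx/dθ = -8.9809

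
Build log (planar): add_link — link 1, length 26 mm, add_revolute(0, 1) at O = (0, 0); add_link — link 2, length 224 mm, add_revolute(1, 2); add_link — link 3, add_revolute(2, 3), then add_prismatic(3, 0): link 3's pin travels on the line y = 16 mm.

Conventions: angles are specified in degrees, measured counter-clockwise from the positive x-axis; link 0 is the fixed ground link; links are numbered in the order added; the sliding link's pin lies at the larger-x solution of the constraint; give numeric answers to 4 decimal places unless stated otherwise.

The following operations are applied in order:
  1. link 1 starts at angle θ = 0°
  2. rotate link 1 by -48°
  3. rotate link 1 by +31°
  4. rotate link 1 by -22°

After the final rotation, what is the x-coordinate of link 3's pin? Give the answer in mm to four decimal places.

geometry: r = 26 mm, L = 224 mm, e = 16 mm; θ starts at 0°
rotate link 1 by -48°: θ ← 0° -48° = -48°
rotate link 1 by +31°: θ ← -48° +31° = -17°
rotate link 1 by -22°: θ ← -17° -22° = -39°
crank pin P = (r cos θ, r sin θ) = (20.205795, -16.362330)
h = r sin θ − e = -16.362330 − 16 = -32.362330
x = r cos θ + √(L² − h²) = 20.205795 + 221.649903 = 241.855698

241.8557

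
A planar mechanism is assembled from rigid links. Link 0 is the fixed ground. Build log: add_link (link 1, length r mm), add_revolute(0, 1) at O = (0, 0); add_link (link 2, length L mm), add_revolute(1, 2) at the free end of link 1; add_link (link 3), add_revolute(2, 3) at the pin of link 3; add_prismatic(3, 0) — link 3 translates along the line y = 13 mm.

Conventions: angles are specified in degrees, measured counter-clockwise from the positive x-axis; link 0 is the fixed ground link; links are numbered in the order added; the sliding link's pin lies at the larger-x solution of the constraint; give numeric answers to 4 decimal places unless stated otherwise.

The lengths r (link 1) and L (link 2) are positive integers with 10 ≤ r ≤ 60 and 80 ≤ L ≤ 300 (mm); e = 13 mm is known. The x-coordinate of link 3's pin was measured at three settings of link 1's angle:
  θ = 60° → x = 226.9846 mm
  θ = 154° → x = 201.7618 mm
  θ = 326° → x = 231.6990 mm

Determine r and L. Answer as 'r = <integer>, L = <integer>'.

constraint per measurement: (x − r cos θ)² + (r sin θ − e)² = L²
subtracting the θ₁ and θ₂ equations cancels the r² and L² terms:
r = (x₁² − x₂²) / (2[(x₁cos θ₁ + e sin θ₁) − (x₂cos θ₂ + e sin θ₂)]) = 18.0000 → r = 18
L² = (x₁ − r cos θ₁)² + (r sin θ₁ − e)² = 47523.9859 → L = 218.0000 → L = 218
check at θ₃=326°: x = 231.6990 (printed 231.6990) ✓

r = 18, L = 218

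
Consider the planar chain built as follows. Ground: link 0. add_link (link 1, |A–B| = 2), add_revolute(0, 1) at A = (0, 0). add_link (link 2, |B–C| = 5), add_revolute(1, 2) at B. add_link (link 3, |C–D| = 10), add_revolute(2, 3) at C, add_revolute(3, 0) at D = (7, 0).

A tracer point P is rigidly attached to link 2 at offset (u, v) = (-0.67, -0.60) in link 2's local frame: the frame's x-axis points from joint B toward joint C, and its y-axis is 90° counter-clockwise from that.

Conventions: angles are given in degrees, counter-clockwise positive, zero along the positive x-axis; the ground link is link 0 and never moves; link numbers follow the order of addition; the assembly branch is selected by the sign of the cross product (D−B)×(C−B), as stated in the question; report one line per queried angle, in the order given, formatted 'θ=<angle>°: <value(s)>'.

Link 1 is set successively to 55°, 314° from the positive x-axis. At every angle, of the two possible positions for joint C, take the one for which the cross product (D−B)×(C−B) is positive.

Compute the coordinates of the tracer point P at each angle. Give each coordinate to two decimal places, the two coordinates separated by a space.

A=(0,0), D=(7.00,0)
θ=55°: B = A + 2.00·(cos55°, sin55°) = (1.1472, 1.6383)
θ=55°: |BD| = 6.0778
θ=55°: circle(B,5.00) ∩ circle(D,10.00): a=-3.1311, h=3.8983
θ=55°:   candidates: C₊=(-0.8172,6.2363) cross=23.693; C₋=(-2.9188,-1.2717) cross=-23.693
θ=55°:   branch + wants cross > 0 → take C=(-0.8172,6.2363) (cross=23.693)
θ=55°: ex = (C−B)/|BC| = (-0.3929,0.9196); ey = (-0.9196,-0.3929)
θ=55°: P = B + -0.67·ex + -0.60·ey = (1.9621,1.2579)
θ=314°: B = A + 2.00·(cos314°, sin314°) = (1.3893, -1.4387)
θ=314°: |BD| = 5.7922
θ=314°: circle(B,5.00) ∩ circle(D,10.00): a=-3.5781, h=3.4924
θ=314°:   candidates: C₊=(-2.9441,1.0556) cross=20.229; C₋=(-1.2092,-5.7104) cross=-20.229
θ=314°:   branch + wants cross > 0 → take C=(-2.9441,1.0556) (cross=20.229)
θ=314°: ex = (C−B)/|BC| = (-0.8667,0.4988); ey = (-0.4988,-0.8667)
θ=314°: P = B + -0.67·ex + -0.60·ey = (2.2693,-1.2529)

θ=55°: 1.96 1.26
θ=314°: 2.27 -1.25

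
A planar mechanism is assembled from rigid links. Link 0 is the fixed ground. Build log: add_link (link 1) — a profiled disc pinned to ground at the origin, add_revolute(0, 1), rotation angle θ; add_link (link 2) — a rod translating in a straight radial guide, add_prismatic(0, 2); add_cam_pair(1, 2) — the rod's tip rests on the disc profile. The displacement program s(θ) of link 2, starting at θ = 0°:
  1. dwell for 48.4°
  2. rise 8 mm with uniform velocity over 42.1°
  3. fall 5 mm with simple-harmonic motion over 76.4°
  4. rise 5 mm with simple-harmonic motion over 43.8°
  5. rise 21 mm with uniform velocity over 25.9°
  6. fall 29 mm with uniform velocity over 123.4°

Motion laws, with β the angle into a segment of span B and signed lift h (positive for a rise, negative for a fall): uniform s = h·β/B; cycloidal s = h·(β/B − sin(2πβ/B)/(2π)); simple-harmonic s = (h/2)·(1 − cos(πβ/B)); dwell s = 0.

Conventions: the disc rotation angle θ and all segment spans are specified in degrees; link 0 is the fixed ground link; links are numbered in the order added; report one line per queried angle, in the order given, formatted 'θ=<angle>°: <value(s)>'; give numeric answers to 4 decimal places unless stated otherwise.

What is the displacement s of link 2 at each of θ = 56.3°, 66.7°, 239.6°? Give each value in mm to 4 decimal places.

seg 1 [0°–48.4°] dwell: s stays 0.0000
seg 2 [48.4°–90.5°] uniform, h=8: θ=56.3° here. β=7.9, B=42.1. 8·7.9/42.1 = 1.5012 → s = 1.5012
seg 2 [48.4°–90.5°] uniform, h=8: θ=66.7° here. β=18.3, B=42.1. 8·18.3/42.1 = 3.4774 → s = 3.4774
seg 2 [48.4°–90.5°] uniform, h=8: full span → s += 8 → s = 8.0000
seg 3 [90.5°–166.9°] simple-harmonic, h=-5: full span → s += -5 → s = 3.0000
seg 4 [166.9°–210.7°] simple-harmonic, h=5: full span → s += 5 → s = 8.0000
seg 5 [210.7°–236.6°] uniform, h=21: full span → s += 21 → s = 29.0000
seg 6 [236.6°–360°] uniform, h=-29: θ=239.6° here. β=3, B=123.4. -29·3/123.4 = -0.7050 → s = 28.2950

θ=56.3°: 1.5012
θ=66.7°: 3.4774
θ=239.6°: 28.2950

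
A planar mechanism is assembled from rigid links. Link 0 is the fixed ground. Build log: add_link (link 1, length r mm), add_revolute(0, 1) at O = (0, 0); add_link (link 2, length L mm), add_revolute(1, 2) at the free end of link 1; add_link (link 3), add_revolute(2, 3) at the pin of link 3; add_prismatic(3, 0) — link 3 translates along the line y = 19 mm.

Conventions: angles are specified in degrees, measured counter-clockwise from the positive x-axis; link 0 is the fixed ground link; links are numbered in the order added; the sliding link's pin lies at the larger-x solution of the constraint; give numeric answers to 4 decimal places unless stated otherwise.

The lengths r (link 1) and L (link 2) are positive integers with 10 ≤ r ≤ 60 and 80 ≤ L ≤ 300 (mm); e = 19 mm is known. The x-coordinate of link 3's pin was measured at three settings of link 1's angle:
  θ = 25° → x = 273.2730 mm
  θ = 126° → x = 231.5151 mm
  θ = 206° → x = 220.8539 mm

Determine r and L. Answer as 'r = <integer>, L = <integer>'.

constraint per measurement: (x − r cos θ)² + (r sin θ − e)² = L²
subtracting the θ₁ and θ₂ equations cancels the r² and L² terms:
r = (x₁² − x₂²) / (2[(x₁cos θ₁ + e sin θ₁) − (x₂cos θ₂ + e sin θ₂)]) = 28.0000 → r = 28
L² = (x₁ − r cos θ₁)² + (r sin θ₁ − e)² = 61503.9776 → L = 248.0000 → L = 248
check at θ₃=206°: x = 220.8539 (printed 220.8539) ✓

r = 28, L = 248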